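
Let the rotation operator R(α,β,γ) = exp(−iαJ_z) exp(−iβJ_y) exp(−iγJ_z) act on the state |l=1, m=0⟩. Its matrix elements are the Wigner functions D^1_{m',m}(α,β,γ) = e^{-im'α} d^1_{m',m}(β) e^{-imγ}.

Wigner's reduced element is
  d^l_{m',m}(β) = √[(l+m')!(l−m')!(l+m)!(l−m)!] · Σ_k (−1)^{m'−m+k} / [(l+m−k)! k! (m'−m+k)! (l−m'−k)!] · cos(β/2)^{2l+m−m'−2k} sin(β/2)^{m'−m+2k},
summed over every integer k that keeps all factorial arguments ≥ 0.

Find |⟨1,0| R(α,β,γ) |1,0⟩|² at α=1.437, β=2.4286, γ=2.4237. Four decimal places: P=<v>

P=0.5722

Split into d^1_{0,0}(β=2.4286) × two z-phases.
Half-angle: c=0.348993, s=0.937125. N=√(1·1·1·1)=1.000000
Admissible k: 0..1 (factorial args all ≥0)
  k=0: (−1)^0·1.0000/(1)·0.3490^2·0.9371^0 = +0.121796
  k=1: (−1)^1·1.0000/(1)·0.3490^0·0.9371^2 = -0.878204
d^1_{0,0}(2.4286) = +0.121796 -0.878204 = -0.756408
|D^1_{0,0}|² = |d^1_{0,0}(β)|² = (-0.756408)² = 0.572153 (the z-rotation phases have unit modulus)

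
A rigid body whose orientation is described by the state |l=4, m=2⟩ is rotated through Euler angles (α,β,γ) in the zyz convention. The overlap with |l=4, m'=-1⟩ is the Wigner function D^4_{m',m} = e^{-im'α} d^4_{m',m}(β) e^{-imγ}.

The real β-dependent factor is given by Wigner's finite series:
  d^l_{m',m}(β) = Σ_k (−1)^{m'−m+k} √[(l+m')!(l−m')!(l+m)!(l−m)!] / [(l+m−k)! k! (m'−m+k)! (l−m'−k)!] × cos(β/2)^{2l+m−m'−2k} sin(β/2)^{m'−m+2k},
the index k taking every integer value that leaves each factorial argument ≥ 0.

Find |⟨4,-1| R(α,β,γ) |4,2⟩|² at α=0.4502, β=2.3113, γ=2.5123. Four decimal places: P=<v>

Split into d^4_{-1,2}(β=2.3113) × two z-phases.
c=cos(2.3113/2)=0.403324, s=sin(2.3113/2)=0.915057; N=√[6·120·720·2]=1018.233765
Admissible k: 3..5 (factorial args all ≥0)
  k=3: (−1)^0·1018.2338/(72)·0.4033^5·0.9151^3 = +0.115646
  k=4: (−1)^1·1018.2338/(48)·0.4033^3·0.9151^5 = -0.892914
  k=5: (−1)^2·1018.2338/(240)·0.4033^1·0.9151^7 = +0.919239
d^4_{-1,2}(2.3113) = +0.115646 -0.892914 +0.919239 = +0.141971
|D^4_{-1,2}|² = |d^4_{-1,2}(β)|² = (+0.141971)² = 0.020156 (the z-rotation phases have unit modulus)

P=0.0202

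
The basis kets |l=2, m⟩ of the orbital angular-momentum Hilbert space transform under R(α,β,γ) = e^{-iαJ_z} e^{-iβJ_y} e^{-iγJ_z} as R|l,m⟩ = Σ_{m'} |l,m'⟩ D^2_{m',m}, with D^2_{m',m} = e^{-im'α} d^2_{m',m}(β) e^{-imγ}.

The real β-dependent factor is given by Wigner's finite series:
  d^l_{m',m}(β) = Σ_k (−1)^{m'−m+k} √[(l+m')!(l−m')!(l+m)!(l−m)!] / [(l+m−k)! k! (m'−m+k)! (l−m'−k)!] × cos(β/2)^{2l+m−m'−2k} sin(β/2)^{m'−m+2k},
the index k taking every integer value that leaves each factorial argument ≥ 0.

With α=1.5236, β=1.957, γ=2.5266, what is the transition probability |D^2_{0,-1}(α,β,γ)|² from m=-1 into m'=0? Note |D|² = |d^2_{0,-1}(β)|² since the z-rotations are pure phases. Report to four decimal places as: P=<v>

First d^2_{0,-1}(β=1.957), then the phase factors e^{-i(0)α} and e^{-i(-1)γ}:
Half-angle: c=0.558268, s=0.829661. N=√(2·2·1·6)=4.898979
k: max(0,(-1)−(0))=0 … min(2+(-1),2−(0))=1
  k=0: (−1)^1·4.8990/(2)·0.5583^3·0.8297^1 = -0.353593
  k=1: (−1)^2·4.8990/(2)·0.5583^1·0.8297^3 = +0.780944
d^2_{0,-1}(1.957) = -0.353593 +0.780944 = +0.427351
|D^2_{0,-1}|² = |d^2_{0,-1}(β)|² = (+0.427351)² = 0.182629 (the z-rotation phases have unit modulus)

P=0.1826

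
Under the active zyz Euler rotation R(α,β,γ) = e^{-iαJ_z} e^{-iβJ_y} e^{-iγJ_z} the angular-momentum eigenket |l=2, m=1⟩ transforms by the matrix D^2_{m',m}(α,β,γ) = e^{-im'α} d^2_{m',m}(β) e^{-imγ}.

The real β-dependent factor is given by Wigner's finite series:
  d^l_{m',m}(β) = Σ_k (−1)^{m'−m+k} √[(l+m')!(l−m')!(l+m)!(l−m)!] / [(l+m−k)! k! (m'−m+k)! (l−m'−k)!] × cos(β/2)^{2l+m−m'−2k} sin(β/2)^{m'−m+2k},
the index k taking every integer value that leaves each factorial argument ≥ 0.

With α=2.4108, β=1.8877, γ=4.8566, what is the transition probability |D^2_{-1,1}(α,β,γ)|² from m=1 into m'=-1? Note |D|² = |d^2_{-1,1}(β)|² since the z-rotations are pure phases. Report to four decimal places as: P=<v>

P=0.0610

D^2_{-1,1}(2.4108,1.8877,4.8566) = e^{-i·-1·2.4108}·d^2_{-1,1}(1.8877)·e^{-i·1·4.8566}. Compute d first:
c=cos(1.8877/2)=0.586675, s=sin(1.8877/2)=0.809823; N=√[1·6·6·1]=6.000000
The bounds max(0,m−m')=2 and min(l+m,l−m')=3 give 2 terms
  k=2: (−1)^0·6.0000/(2)·0.5867^2·0.8098^2 = +0.677167
  k=3: (−1)^1·6.0000/(6)·0.5867^0·0.8098^4 = -0.430091
d^2_{-1,1}(1.8877) = +0.677167 -0.430091 = +0.247076
|D^2_{-1,1}|² = |d^2_{-1,1}(β)|² = (+0.247076)² = 0.061047 (the z-rotation phases have unit modulus)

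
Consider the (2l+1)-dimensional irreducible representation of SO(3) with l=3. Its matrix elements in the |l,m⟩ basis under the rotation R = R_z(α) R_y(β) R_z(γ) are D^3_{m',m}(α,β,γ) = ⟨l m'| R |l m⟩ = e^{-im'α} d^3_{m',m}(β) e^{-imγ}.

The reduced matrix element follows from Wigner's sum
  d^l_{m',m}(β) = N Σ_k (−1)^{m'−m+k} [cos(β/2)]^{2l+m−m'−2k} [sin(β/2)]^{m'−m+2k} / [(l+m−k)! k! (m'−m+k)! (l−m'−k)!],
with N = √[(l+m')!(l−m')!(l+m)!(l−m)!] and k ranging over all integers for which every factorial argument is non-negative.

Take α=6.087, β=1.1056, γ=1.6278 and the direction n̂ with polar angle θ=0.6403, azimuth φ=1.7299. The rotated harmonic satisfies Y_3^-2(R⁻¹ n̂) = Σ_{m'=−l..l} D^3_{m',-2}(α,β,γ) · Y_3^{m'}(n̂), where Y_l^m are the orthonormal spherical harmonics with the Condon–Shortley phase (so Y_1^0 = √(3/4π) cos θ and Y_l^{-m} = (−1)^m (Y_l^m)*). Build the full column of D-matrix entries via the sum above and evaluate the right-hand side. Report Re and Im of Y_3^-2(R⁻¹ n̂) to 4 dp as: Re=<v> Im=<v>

Need the full column D^3_{m',-2} for m'=−3..3 at α=6.087, β=1.1056, γ=1.6278.
cos(β/2)=0.851058, sin(β/2)=0.525072
d^3_{-3,-2}: single k=1 term ⇒ +0.574235;  D = -0.510781+0.262389i
d^3_{-2,-2}: k∈[0..1] ⇒ +0.379974 -0.723176 = -0.343202;  D = +0.329991-0.094306i
d^3_{-1,-2}: k∈[0..1] ⇒ -0.741334 +0.564370 = -0.176964;  D = +0.176367-0.014526i
d^3_{0,-2}: k∈[0..1] ⇒ +0.792200 -0.301547 = +0.490653;  D = -0.487468-0.055817i
d^3_{1,-2}: k∈[0..1] ⇒ -0.564370 +0.107412 = -0.456958;  D = +0.435149+0.139483i
d^3_{2,-2}: k∈[0..1] ⇒ +0.275273 -0.020956 = +0.254317;  D = -0.222402-0.123347i
d^3_{3,-2}: single k=0 term ⇒ -0.083201;  D = +0.063498+0.053763i
Y_3^{m'}(θ=0.6403,φ=1.7299) and Σ D·Y over m':
  (-0.5108+0.2624i)·(+0.0409+0.0790i)  (+0.3300-0.0943i)·(-0.2778+0.0915i)  (+0.1764-0.0145i)·(-0.0678-0.4223i)  (-0.4875-0.0558i)·(+0.0644+0.0000i)  (+0.4351+0.1395i)·(+0.0678-0.4223i)  (-0.2224-0.1233i)·(-0.2778-0.0915i)  (+0.0635+0.0538i)·(-0.0409+0.0790i)
Y_3^-2(R⁻¹ n̂) = -0.042110-0.167219i

Re=-0.0421 Im=-0.1672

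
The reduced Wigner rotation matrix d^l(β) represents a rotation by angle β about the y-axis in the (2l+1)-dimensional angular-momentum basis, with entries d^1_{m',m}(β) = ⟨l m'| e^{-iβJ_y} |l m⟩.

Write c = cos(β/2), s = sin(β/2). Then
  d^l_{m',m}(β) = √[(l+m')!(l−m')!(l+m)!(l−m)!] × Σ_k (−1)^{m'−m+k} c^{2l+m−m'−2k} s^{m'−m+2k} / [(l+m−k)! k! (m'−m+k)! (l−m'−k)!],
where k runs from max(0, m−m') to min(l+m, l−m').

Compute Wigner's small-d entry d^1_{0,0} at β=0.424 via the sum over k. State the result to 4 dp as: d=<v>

d^1_{0,0}(β=0.424) via Wigner's sum:
Half-angle: c=0.977612, s=0.210416. N=√(1·1·1·1)=1.000000
Admissible k: 0..1 (factorial args all ≥0)
  k=0: (−1)^0·1.0000/(1)·0.9776^2·0.2104^0 = +0.955725
  k=1: (−1)^1·1.0000/(1)·0.9776^0·0.2104^2 = -0.044275
d^1_{0,0}(0.424) = +0.955725 -0.044275 = +0.911451

d=0.9115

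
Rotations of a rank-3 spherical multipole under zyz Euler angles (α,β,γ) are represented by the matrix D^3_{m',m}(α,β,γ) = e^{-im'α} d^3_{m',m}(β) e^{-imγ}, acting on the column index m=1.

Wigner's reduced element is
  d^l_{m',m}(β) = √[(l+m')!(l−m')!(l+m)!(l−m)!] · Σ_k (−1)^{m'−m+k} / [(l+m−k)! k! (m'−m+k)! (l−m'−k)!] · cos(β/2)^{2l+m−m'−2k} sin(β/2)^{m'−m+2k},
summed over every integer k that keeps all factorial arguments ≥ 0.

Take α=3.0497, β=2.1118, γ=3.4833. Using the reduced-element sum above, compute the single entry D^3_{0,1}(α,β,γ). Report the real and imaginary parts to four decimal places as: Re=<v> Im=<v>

Re=-0.1140 Im=0.0406

D^3_{0,1}(3.0497,2.1118,3.4833) = e^{-i·0·3.0497}·d^3_{0,1}(2.1118)·e^{-i·1·3.4833}. Compute d first:
Half-angle: c=0.492445, s=0.870344. N=√(6·6·24·2)=41.569219
k∈{1,2,3} keeps every argument non-negative
  k=1: (−1)^0·41.5692/(12)·0.4924^5·0.8703^1 = +0.087311
  k=2: (−1)^1·41.5692/(4)·0.4924^3·0.8703^3 = -0.818195
  k=3: (−1)^2·41.5692/(12)·0.4924^1·0.8703^5 = +0.851927
d^3_{0,1}(2.1118) = +0.087311 -0.818195 +0.851927 = +0.121043
Phases: e^{-i·(0)·3.0497}=+1.000000+0.000000i, e^{-i·(1)·3.4833}=-0.942184+0.335096i ⇒ D=-0.114045+0.040561i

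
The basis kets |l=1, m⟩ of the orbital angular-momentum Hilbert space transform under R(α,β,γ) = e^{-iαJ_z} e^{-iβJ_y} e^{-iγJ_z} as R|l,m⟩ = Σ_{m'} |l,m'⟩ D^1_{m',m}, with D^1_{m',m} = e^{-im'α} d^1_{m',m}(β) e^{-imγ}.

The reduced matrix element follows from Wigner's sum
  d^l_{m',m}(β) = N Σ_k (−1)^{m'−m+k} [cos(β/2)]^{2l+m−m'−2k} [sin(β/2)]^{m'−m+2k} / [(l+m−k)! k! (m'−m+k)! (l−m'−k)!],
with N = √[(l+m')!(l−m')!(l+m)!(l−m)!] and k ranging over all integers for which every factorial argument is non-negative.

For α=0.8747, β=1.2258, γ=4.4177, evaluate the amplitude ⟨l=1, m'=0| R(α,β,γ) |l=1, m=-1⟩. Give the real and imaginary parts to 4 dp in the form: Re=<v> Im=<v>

Re=0.1933 Im=0.6368

Split into d^1_{0,-1}(β=1.2258) × two z-phases.
c=cos(1.2258/2)=0.817983, s=sin(1.2258/2)=0.575242; N=√[1·1·1·2]=1.414214
k∈{0} keeps every argument non-negative
  k=0: (−1)^1·1.4142/(1)·0.8180^1·0.5752^1 = -0.665442
d^1_{0,-1}(1.2258) = -0.665442
Attach z-rotation phases: D = e^{-i(0)(0.8747)}·(-0.665442)·e^{-i(-1)(4.4177)} = +0.193272+0.636756i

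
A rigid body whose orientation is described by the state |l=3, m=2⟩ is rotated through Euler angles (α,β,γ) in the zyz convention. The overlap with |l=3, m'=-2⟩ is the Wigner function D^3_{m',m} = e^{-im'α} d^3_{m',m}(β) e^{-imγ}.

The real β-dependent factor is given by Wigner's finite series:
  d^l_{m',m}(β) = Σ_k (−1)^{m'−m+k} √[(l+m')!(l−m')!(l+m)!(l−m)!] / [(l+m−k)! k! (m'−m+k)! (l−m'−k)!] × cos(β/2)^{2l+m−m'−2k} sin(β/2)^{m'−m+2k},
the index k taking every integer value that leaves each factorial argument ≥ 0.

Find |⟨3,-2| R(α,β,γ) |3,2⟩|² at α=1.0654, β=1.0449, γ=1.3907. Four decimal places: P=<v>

P=0.0473

First d^3_{-2,2}(β=1.0449), then the phase factors e^{-i(-2)α} and e^{-i(2)γ}:
With c≡cos(β/2)=0.866599 and s≡sin(β/2)=0.499005, N=[1·120·120·1]^{1/2}=120.000000
Admissible k: 4..5 (factorial args all ≥0)
  k=4: (−1)^0·120.0000/(24)·0.8666^2·0.4990^4 = +0.232823
  k=5: (−1)^1·120.0000/(120)·0.8666^0·0.4990^6 = -0.015439
d^3_{-2,2}(1.0449) = +0.232823 -0.015439 = +0.217383
|D^3_{-2,2}|² = |d^3_{-2,2}(β)|² = (+0.217383)² = 0.047256 (the z-rotation phases have unit modulus)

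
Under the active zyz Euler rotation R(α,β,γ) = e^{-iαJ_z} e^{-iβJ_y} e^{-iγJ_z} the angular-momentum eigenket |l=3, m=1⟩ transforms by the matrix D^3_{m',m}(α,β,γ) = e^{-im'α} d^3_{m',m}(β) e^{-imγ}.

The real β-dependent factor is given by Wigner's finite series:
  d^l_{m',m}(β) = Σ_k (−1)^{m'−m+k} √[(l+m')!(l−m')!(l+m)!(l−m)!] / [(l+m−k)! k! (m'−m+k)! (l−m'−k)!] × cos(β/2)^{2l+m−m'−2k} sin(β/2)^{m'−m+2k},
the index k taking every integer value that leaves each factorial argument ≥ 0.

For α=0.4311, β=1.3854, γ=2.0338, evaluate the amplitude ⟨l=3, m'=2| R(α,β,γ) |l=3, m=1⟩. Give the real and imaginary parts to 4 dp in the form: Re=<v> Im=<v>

D^3_{2,1}(0.4311,1.3854,2.0338) = e^{-i·2·0.4311}·d^3_{2,1}(1.3854)·e^{-i·1·2.0338}. Compute d first:
Half-angle: c=0.769525, s=0.638617. N=√(120·1·24·2)=75.894664
The bounds max(0,m−m')=0 and min(l+m,l−m')=1 give 2 terms
  k=0: (−1)^1·75.8947/(24)·0.7695^5·0.6386^1 = -0.544945
  k=1: (−1)^2·75.8947/(12)·0.7695^3·0.6386^3 = +0.750619
d^3_{2,1}(1.3854) = -0.544945 +0.750619 = +0.205673
Phases: e^{-i·(2)·0.4311}=+0.650769-0.759276i, e^{-i·(1)·2.0338}=-0.446638-0.894715i ⇒ D=-0.199502-0.050006i

Re=-0.1995 Im=-0.0500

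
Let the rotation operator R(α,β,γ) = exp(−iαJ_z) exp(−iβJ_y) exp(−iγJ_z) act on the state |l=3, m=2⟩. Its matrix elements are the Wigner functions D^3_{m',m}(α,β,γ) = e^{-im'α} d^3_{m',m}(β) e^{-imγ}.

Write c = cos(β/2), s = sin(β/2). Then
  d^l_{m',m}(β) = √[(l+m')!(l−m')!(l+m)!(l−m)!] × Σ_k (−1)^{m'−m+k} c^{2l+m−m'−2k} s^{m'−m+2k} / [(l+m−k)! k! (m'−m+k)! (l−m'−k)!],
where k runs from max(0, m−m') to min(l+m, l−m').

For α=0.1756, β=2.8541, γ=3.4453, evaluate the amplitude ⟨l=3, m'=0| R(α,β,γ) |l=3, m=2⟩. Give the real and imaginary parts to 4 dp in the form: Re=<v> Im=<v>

Re=-0.0867 Im=0.0603

Split into d^3_{0,2}(β=2.8541) × two z-phases.
With c≡cos(β/2)=0.143252 and s≡sin(β/2)=0.989686, N=[6·6·120·1]^{1/2}=65.726707
k∈{2,3} keeps every argument non-negative
  k=2: (−1)^0·65.7267/(12)·0.1433^4·0.9897^2 = +0.002259
  k=3: (−1)^1·65.7267/(12)·0.1433^2·0.9897^4 = -0.107833
d^3_{0,2}(2.8541) = +0.002259 -0.107833 = -0.105574
Phases: e^{-i·(0)·0.1756}=+1.000000+0.000000i, e^{-i·(2)·3.4453}=+0.821126-0.570747i ⇒ D=-0.086689+0.060256i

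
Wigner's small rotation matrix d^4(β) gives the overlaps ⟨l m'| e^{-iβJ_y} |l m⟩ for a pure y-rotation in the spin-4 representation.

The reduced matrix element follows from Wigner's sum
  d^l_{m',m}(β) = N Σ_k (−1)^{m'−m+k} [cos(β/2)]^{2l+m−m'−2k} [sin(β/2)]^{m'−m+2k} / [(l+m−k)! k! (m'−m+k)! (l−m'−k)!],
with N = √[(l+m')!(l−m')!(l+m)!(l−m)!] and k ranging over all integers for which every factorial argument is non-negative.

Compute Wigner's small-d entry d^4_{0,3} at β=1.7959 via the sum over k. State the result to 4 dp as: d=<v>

d^4_{0,3}(β=1.7959) via Wigner's sum:
With c≡cos(β/2)=0.623214 and s≡sin(β/2)=0.782051, N=[24·24·5040·1]^{1/2}=1703.830978
k: max(0,(3)−(0))=3 … min(4+(3),4−(0))=4
  k=3: (−1)^0·1703.8310/(144)·0.6232^5·0.7821^3 = +0.532055
  k=4: (−1)^1·1703.8310/(144)·0.6232^3·0.7821^5 = -0.837822
d^4_{0,3}(1.7959) = +0.532055 -0.837822 = -0.305767

d=-0.3058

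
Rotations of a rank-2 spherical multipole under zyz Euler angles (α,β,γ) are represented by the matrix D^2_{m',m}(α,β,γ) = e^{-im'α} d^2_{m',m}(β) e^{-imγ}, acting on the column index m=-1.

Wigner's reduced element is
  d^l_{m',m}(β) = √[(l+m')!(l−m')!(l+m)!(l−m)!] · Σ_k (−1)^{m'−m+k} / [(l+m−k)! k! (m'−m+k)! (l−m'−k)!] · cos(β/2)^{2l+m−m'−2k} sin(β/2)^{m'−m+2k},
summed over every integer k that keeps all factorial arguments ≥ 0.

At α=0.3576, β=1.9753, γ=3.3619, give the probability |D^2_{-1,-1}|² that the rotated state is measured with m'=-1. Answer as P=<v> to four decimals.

P=0.2936

Split into d^2_{-1,-1}(β=1.9753) × two z-phases.
With c≡cos(β/2)=0.550653 and s≡sin(β/2)=0.834734, N=[1·6·1·6]^{1/2}=6.000000
k∈{0,1} keeps every argument non-negative
  k=0: (−1)^0·6.0000/(6)·0.5507^4·0.8347^0 = +0.091942
  k=1: (−1)^1·6.0000/(2)·0.5507^2·0.8347^2 = -0.633831
d^2_{-1,-1}(1.9753) = +0.091942 -0.633831 = -0.541890
|D^2_{-1,-1}|² = |d^2_{-1,-1}(β)|² = (-0.541890)² = 0.293645 (the z-rotation phases have unit modulus)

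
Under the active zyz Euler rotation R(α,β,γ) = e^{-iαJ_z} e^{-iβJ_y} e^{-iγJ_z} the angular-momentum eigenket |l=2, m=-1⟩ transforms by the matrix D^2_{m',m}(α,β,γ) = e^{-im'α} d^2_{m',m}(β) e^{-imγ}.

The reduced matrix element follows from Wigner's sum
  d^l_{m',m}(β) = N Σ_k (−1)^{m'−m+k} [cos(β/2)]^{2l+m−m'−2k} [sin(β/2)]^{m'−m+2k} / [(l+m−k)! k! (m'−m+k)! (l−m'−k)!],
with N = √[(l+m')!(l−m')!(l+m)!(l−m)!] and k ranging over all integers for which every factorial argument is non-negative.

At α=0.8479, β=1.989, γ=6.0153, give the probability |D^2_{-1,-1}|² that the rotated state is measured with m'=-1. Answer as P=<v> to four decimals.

P=0.2896

First d^2_{-1,-1}(β=1.989), then the phase factors e^{-i(-1)α} and e^{-i(-1)γ}:
Half-angle: c=0.544922, s=0.838487. N=√(1·6·1·6)=6.000000
k: max(0,(-1)−(-1))=0 … min(2+(-1),2−(-1))=1
  k=0: (−1)^0·6.0000/(6)·0.5449^4·0.8385^0 = +0.088173
  k=1: (−1)^1·6.0000/(2)·0.5449^2·0.8385^2 = -0.626300
d^2_{-1,-1}(1.989) = +0.088173 -0.626300 = -0.538127
|D^2_{-1,-1}|² = |d^2_{-1,-1}(β)|² = (-0.538127)² = 0.289580 (the z-rotation phases have unit modulus)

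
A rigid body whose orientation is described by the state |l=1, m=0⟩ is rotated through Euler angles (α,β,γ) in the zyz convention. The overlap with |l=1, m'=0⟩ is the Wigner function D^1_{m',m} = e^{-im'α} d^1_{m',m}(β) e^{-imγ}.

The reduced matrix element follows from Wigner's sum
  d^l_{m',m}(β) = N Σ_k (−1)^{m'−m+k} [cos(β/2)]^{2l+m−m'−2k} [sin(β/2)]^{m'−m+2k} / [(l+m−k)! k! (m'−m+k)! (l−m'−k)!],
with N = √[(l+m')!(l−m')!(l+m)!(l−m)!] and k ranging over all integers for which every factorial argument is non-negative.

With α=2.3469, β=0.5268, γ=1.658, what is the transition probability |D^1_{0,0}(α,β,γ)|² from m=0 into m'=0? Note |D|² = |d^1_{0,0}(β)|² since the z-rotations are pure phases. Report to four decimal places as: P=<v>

First d^1_{0,0}(β=0.5268), then the phase factors e^{-i(0)α} and e^{-i(0)γ}:
c=cos(0.5268/2)=0.965510, s=sin(0.5268/2)=0.260365; N=√[1·1·1·1]=1.000000
The bounds max(0,m−m')=0 and min(l+m,l−m')=1 give 2 terms
  k=0: (−1)^0·1.0000/(1)·0.9655^2·0.2604^0 = +0.932210
  k=1: (−1)^1·1.0000/(1)·0.9655^0·0.2604^2 = -0.067790
d^1_{0,0}(0.5268) = +0.932210 -0.067790 = +0.864420
|D^1_{0,0}|² = |d^1_{0,0}(β)|² = (+0.864420)² = 0.747223 (the z-rotation phases have unit modulus)

P=0.7472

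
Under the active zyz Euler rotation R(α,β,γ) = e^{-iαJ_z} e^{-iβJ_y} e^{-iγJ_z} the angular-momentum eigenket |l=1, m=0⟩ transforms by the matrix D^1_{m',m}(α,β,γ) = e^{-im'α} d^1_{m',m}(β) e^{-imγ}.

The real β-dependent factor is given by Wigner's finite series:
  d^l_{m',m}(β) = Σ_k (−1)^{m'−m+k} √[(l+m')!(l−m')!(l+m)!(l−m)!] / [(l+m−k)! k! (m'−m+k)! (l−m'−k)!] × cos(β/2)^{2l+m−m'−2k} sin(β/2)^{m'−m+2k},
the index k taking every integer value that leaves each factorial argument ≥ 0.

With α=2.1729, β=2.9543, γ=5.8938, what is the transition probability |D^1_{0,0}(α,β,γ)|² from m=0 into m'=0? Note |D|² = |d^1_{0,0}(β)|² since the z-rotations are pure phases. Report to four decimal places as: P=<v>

P=0.9653

Split into d^1_{0,0}(β=2.9543) × two z-phases.
With c≡cos(β/2)=0.093510 and s≡sin(β/2)=0.995618, N=[1·1·1·1]^{1/2}=1.000000
The bounds max(0,m−m')=0 and min(l+m,l−m')=1 give 2 terms
  k=0: (−1)^0·1.0000/(1)·0.0935^2·0.9956^0 = +0.008744
  k=1: (−1)^1·1.0000/(1)·0.0935^0·0.9956^2 = -0.991256
d^1_{0,0}(2.9543) = +0.008744 -0.991256 = -0.982512
|D^1_{0,0}|² = |d^1_{0,0}(β)|² = (-0.982512)² = 0.965330 (the z-rotation phases have unit modulus)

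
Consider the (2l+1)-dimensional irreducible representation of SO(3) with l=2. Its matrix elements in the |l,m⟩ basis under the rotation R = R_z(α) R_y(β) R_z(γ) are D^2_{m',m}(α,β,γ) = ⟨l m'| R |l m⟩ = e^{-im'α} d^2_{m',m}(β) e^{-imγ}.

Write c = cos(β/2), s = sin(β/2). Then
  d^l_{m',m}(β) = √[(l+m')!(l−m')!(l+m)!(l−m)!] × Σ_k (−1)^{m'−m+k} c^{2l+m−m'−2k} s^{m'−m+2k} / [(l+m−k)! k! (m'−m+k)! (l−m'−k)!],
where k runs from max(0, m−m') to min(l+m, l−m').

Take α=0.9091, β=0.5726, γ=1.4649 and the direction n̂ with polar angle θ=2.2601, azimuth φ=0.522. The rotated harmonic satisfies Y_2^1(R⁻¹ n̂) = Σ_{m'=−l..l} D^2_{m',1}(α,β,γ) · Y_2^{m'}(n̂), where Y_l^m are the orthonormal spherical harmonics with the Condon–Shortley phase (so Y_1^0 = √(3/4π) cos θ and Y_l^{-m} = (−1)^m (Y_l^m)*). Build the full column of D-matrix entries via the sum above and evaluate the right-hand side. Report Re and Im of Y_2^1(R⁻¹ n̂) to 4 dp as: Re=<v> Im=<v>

Re=-0.0216 Im=-0.1105

Need the full column D^2_{m',1} for m'=−2..2 at α=0.9091, β=0.5726, γ=1.4649.
cos(β/2)=0.959295, sin(β/2)=0.282405
d^2_{-2,1}: single k=3 term ⇒ +0.043211;  D = +0.040543+0.014951i
d^2_{-1,1}: k∈[2..3] ⇒ +0.220176 -0.006360 = +0.213816;  D = +0.181632-0.112814i
d^2_{0,1}: k∈[1..2] ⇒ +0.610667 -0.052923 = +0.557744;  D = +0.058953-0.554620i
d^2_{1,1}: k∈[0..1] ⇒ +0.846856 -0.220176 = +0.626680;  D = -0.450949-0.435169i
d^2_{2,1}: single k=0 term ⇒ -0.498608;  D = +0.493624-0.070321i
Y_2^{m'}(θ=2.2601,φ=0.522) and Σ D·Y over m':
  (+0.0405+0.0150i)·(+0.1157-0.1988i)  (+0.1816-0.1128i)·(-0.3287+0.1891i)  (+0.0590-0.5546i)·(+0.0673+0.0000i)  (-0.4509-0.4352i)·(+0.3287+0.1891i)  (+0.4936-0.0703i)·(+0.1157+0.1988i)
Y_2^1(R⁻¹ n̂) = -0.021607-0.110520i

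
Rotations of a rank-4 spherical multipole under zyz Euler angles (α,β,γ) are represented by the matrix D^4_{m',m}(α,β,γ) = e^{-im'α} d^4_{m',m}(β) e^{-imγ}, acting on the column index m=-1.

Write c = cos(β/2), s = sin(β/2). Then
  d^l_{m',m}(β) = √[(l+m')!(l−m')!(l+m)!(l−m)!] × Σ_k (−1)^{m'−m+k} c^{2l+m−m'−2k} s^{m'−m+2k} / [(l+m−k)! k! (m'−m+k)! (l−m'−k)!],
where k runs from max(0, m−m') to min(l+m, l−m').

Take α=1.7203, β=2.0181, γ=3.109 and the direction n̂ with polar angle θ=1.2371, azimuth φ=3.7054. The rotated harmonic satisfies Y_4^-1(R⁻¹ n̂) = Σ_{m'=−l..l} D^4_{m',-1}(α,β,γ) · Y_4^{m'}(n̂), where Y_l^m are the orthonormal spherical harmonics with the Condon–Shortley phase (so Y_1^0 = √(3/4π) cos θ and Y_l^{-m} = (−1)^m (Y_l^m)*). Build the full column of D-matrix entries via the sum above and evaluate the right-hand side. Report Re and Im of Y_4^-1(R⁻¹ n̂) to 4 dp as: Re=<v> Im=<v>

Re=0.0494 Im=0.2674

Need the full column D^4_{m',-1} for m'=−4..4 at α=1.7203, β=2.0181, γ=3.109.
cos(β/2)=0.532665, sin(β/2)=0.846326
d^4_{-4,-1}: single k=3 term ⇒ +0.194526;  D = -0.164251-0.104222i
d^4_{-3,-1}: k∈[2..3] ⇒ +0.129859 -0.546370 = -0.416511;  D = +0.168283-0.381002i
d^4_{-2,-1}: k∈[1..3] ⇒ +0.043687 -0.551430 +0.928039 = +0.420296;  D = +0.405469+0.110653i
d^4_{-1,-1}: k∈[0..3] ⇒ +0.006481 -0.245410 +1.239050 -1.042641 = -0.042520;  D = -0.004960+0.042230i
d^4_{0,-1}: k∈[0..3] ⇒ -0.046050 +0.697510 -1.760831 +0.740856 = -0.368515;  D = +0.368320-0.012009i
d^4_{1,-1}: k∈[0..3] ⇒ +0.163606 -1.239050 +1.563962 -0.263210 = +0.225308;  D = +0.040801+0.221583i
d^4_{2,-1}: k∈[0..2] ⇒ -0.367620 +1.392059 -0.702837 = +0.321601;  D = +0.304081-0.104699i
d^4_{3,-1}: k∈[0..1] ⇒ +0.546370 -0.827571 = -0.281201;  D = +0.130128+0.249281i
d^4_{4,-1}: single k=0 term ⇒ -0.491072;  D = +0.396624-0.289554i
Y_4^{m'}(θ=1.2371,φ=3.7054) and Σ D·Y over m':
  (-0.1643-0.1042i)·(-0.2230-0.2732i)  (+0.1683-0.3810i)·(+0.0416+0.3433i)  (+0.4055+0.1107i)·(-0.0319+0.0672i)  (-0.0050+0.0422i)·(+0.2783-0.1760i)  (+0.3683-0.0120i)·(+0.0195+0.0000i)  (+0.0408+0.2216i)·(-0.2783-0.1760i)  (+0.3041-0.1047i)·(-0.0319-0.0672i)  (+0.1301+0.2493i)·(-0.0416+0.3433i)  (+0.3966-0.2896i)·(-0.2230+0.2732i)
Y_4^-1(R⁻¹ n̂) = +0.049408+0.267436i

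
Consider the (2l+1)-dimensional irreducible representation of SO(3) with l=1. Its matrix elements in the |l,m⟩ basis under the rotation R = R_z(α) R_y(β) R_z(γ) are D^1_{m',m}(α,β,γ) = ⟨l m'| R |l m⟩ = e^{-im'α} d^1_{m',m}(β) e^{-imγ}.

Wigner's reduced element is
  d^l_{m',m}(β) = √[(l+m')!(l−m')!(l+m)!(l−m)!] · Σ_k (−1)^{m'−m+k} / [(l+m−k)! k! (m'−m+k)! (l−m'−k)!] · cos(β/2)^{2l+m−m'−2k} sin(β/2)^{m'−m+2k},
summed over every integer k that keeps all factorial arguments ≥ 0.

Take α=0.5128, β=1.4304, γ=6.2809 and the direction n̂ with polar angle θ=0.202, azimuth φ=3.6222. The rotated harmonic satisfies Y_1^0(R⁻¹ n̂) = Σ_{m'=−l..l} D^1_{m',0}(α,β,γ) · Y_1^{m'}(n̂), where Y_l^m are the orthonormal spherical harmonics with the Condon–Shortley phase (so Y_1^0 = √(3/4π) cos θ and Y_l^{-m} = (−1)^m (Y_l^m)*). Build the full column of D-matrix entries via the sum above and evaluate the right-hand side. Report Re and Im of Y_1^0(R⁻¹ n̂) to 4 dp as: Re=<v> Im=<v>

Need the full column D^1_{m',0} for m'=−1..1 at α=0.5128, β=1.4304, γ=6.2809.
cos(β/2)=0.754962, sin(β/2)=0.655768
d^1_{-1,0}: single k=1 term ⇒ +0.700149;  D = +0.610092+0.343507i
d^1_{0,0}: k∈[0..1] ⇒ +0.569968 -0.430032 = +0.139936;  D = +0.139936+0.000000i
d^1_{1,0}: single k=0 term ⇒ -0.700149;  D = -0.610092+0.343507i
Y_1^{m'}(θ=0.202,φ=3.6222) and Σ D·Y over m':
  (+0.6101+0.3435i)·(-0.0615+0.0320i)  (+0.1399+0.0000i)·(+0.4787+0.0000i)  (-0.6101+0.3435i)·(+0.0615+0.0320i)
Y_1^0(R⁻¹ n̂) = -0.030030+0.000000i

Re=-0.0300 Im=0.0000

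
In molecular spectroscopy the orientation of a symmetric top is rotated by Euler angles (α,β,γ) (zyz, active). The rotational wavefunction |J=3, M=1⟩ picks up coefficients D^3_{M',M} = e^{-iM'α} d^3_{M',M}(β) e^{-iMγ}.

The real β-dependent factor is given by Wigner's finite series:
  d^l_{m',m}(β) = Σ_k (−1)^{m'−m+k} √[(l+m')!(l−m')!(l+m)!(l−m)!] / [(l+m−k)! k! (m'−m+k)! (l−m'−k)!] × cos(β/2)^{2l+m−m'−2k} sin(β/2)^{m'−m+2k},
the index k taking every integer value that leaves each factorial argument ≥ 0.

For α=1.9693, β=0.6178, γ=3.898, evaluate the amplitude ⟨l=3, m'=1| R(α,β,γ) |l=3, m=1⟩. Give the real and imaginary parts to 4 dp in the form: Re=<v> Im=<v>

Re=0.1693 Im=0.0748

First d^3_{1,1}(β=0.6178), then the phase factors e^{-i(1)α} and e^{-i(1)γ}:
c=cos(0.6178/2)=0.952669, s=sin(0.6178/2)=0.304011; N=√[24·2·24·2]=48.000000
The bounds max(0,m−m')=0 and min(l+m,l−m')=2 give 3 terms
  k=0: (−1)^0·48.0000/(48)·0.9527^6·0.3040^0 = +0.747568
  k=1: (−1)^1·48.0000/(6)·0.9527^4·0.3040^2 = -0.609026
  k=2: (−1)^2·48.0000/(8)·0.9527^2·0.3040^4 = +0.046515
d^3_{1,1}(0.6178) = +0.747568 -0.609026 +0.046515 = +0.185058
Phases: e^{-i·(1)·1.9693}=-0.388040-0.921643i, e^{-i·(1)·3.898}=-0.727306+0.686313i ⇒ D=+0.169283+0.074763i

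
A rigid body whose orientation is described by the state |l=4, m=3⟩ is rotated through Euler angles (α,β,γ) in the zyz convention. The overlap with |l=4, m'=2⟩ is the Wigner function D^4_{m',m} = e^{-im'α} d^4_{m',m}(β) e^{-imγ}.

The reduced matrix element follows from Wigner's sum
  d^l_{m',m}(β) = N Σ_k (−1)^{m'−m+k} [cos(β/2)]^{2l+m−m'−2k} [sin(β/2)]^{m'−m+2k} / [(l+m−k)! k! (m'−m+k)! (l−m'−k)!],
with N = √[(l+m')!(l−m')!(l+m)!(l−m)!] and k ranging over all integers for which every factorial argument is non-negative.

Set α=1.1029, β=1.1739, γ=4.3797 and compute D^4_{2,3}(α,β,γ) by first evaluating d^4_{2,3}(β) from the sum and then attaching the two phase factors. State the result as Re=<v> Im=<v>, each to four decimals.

Re=0.1759 Im=0.0668

First d^4_{2,3}(β=1.1739), then the phase factors e^{-i(2)α} and e^{-i(3)γ}:
Half-angle: c=0.832634, s=0.553824. N=√(720·2·5040·1)=2693.993318
k∈{1,2} keeps every argument non-negative
  k=1: (−1)^0·2693.9933/(720)·0.8326^7·0.5538^1 = +0.574928
  k=2: (−1)^1·2693.9933/(240)·0.8326^5·0.5538^3 = -0.763081
d^4_{2,3}(1.1739) = +0.574928 -0.763081 = -0.188153
Attach z-rotation phases: D = e^{-i(2)(1.1029)}·(-0.188153)·e^{-i(3)(4.3797)} = +0.175888+0.066820i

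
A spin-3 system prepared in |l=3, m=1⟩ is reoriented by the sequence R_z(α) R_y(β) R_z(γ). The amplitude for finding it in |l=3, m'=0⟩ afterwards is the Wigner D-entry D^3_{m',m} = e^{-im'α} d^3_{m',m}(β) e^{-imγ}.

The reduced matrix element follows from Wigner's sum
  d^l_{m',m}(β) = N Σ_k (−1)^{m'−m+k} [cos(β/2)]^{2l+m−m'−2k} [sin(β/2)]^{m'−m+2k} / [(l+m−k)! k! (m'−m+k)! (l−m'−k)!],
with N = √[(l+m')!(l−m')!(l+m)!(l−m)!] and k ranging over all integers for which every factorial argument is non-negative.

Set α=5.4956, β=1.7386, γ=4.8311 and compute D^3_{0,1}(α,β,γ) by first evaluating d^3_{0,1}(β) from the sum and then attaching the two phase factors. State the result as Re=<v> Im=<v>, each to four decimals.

Re=-0.0435 Im=-0.3648

D^3_{0,1}(5.4956,1.7386,4.8311) = e^{-i·0·5.4956}·d^3_{0,1}(1.7386)·e^{-i·1·4.8311}. Compute d first:
c=cos(1.7386/2)=0.645361, s=sin(1.7386/2)=0.763877; N=√[6·6·24·2]=41.569219
k∈{1,2,3} keeps every argument non-negative
  k=1: (−1)^0·41.5692/(12)·0.6454^5·0.7639^1 = +0.296230
  k=2: (−1)^1·41.5692/(4)·0.6454^3·0.7639^3 = -1.245064
  k=3: (−1)^2·41.5692/(12)·0.6454^1·0.7639^5 = +0.581449
d^3_{0,1}(1.7386) = +0.296230 -1.245064 +0.581449 = -0.367385
Phases: e^{-i·(0)·5.4956}=+1.000000+0.000000i, e^{-i·(1)·4.8311}=+0.118432+0.992962i ⇒ D=-0.043510-0.364799i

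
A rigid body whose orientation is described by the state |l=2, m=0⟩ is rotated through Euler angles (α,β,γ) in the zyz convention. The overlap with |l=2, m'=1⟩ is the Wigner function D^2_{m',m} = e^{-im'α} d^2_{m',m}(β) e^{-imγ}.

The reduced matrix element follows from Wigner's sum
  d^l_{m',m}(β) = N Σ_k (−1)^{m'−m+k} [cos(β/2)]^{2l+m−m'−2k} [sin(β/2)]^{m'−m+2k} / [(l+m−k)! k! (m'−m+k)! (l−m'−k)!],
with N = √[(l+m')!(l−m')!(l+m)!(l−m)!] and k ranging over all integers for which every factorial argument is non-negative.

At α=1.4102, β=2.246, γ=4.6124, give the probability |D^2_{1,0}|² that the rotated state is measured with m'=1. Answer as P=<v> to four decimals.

P=0.3571

Split into d^2_{1,0}(β=2.246) × two z-phases.
With c≡cos(β/2)=0.432980 and s≡sin(β/2)=0.901403, N=[6·1·2·2]^{1/2}=4.898979
The bounds max(0,m−m')=0 and min(l+m,l−m')=1 give 2 terms
  k=0: (−1)^1·4.8990/(2)·0.4330^3·0.9014^1 = -0.179225
  k=1: (−1)^2·4.8990/(2)·0.4330^1·0.9014^3 = +0.776786
d^2_{1,0}(2.246) = -0.179225 +0.776786 = +0.597561
|D^2_{1,0}|² = |d^2_{1,0}(β)|² = (+0.597561)² = 0.357079 (the z-rotation phases have unit modulus)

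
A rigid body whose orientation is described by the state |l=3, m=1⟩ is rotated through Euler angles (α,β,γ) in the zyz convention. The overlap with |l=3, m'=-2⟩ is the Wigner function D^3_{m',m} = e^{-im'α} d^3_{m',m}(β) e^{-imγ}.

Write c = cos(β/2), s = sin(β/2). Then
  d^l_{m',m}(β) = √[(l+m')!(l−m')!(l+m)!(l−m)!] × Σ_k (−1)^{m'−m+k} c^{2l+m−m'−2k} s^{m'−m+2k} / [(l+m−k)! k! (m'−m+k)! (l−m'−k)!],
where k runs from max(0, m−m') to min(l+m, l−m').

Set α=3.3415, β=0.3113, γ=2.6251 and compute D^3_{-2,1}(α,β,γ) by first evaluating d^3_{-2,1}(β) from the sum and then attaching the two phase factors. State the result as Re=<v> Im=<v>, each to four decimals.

D^3_{-2,1}(3.3415,0.3113,2.6251) = e^{-i·-2·3.3415}·d^3_{-2,1}(0.3113)·e^{-i·1·2.6251}. Compute d first:
With c≡cos(β/2)=0.987911 and s≡sin(β/2)=0.155022, N=[1·120·24·2]^{1/2}=75.894664
The bounds max(0,m−m')=3 and min(l+m,l−m')=4 give 2 terms
  k=3: (−1)^0·75.8947/(12)·0.9879^3·0.1550^3 = +0.022718
  k=4: (−1)^1·75.8947/(24)·0.9879^1·0.1550^5 = -0.000280
d^3_{-2,1}(0.3113) = +0.022718 -0.000280 = +0.022438
Phases: e^{-i·(-2)·3.3415}=+0.921133+0.389248i, e^{-i·(1)·2.6251}=-0.869557-0.493833i ⇒ D=-0.013659-0.017801i

Re=-0.0137 Im=-0.0178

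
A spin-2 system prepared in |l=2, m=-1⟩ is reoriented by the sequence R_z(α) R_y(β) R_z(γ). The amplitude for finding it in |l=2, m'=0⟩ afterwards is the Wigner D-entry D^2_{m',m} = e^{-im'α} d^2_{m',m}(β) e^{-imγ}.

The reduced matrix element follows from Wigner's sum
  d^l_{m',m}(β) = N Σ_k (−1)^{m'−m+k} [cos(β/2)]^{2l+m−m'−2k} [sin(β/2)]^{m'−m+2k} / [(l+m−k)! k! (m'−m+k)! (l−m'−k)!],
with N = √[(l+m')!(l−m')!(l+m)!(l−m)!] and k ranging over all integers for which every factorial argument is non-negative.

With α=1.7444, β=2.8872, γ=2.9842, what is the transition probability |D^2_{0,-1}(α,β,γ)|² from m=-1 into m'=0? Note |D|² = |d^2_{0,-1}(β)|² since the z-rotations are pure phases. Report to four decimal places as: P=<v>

P=0.0890

Split into d^2_{0,-1}(β=2.8872) × two z-phases.
c=cos(2.8872/2)=0.126854, s=sin(2.8872/2)=0.991921; N=√[2·2·1·6]=4.898979
k∈{0,1} keeps every argument non-negative
  k=0: (−1)^1·4.8990/(2)·0.1269^3·0.9919^1 = -0.004960
  k=1: (−1)^2·4.8990/(2)·0.1269^1·0.9919^3 = +0.303257
d^2_{0,-1}(2.8872) = -0.004960 +0.303257 = +0.298297
|D^2_{0,-1}|² = |d^2_{0,-1}(β)|² = (+0.298297)² = 0.088981 (the z-rotation phases have unit modulus)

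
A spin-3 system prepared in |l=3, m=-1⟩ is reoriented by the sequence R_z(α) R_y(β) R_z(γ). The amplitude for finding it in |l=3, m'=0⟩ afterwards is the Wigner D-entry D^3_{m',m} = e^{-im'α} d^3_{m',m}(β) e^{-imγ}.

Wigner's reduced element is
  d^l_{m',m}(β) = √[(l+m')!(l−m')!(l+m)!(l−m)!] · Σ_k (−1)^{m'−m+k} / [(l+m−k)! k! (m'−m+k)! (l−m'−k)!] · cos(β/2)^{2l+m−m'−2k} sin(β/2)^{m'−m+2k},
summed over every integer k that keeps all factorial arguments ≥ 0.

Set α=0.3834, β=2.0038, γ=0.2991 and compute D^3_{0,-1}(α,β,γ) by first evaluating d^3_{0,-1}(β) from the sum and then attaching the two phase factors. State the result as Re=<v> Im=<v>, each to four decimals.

D^3_{0,-1}(0.3834,2.0038,0.2991) = e^{-i·0·0.3834}·d^3_{0,-1}(2.0038)·e^{-i·-1·0.2991}. Compute d first:
With c≡cos(β/2)=0.538703 and s≡sin(β/2)=0.842496, N=[6·6·2·24]^{1/2}=41.569219
k∈{0,1,2} keeps every argument non-negative
  k=0: (−1)^1·41.5692/(12)·0.5387^5·0.8425^1 = -0.132405
  k=1: (−1)^2·41.5692/(4)·0.5387^3·0.8425^3 = +0.971544
  k=2: (−1)^3·41.5692/(12)·0.5387^1·0.8425^5 = -0.792098
d^3_{0,-1}(2.0038) = -0.132405 +0.971544 -0.792098 = +0.047041
D = (+1.000000+0.000000i)·(+0.047041)·(+0.955602+0.294660i) = +0.044953+0.013861i

Re=0.0450 Im=0.0139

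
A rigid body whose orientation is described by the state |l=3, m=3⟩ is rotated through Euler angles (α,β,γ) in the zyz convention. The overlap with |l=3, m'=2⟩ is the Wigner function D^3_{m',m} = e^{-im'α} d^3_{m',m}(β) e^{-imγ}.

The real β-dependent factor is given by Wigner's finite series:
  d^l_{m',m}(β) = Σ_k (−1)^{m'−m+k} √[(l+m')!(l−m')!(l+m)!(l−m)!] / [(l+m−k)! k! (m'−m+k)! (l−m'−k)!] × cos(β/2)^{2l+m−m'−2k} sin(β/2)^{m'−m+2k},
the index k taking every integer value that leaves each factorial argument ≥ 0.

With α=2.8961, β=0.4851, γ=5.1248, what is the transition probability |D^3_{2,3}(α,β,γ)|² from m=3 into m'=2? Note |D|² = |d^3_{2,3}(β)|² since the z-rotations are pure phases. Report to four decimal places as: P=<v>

P=0.2572

First d^3_{2,3}(β=0.4851), then the phase factors e^{-i(2)α} and e^{-i(3)γ}:
c=cos(0.4851/2)=0.970729, s=sin(0.4851/2)=0.240179; N=√[120·1·720·1]=293.938769
The bounds max(0,m−m')=1 and min(l+m,l−m')=1 give 1 term
  k=1: (−1)^0·293.9388/(120)·0.9707^5·0.2402^1 = +0.507107
d^3_{2,3}(0.4851) = +0.507107
|D^3_{2,3}|² = |d^3_{2,3}(β)|² = (+0.507107)² = 0.257157 (the z-rotation phases have unit modulus)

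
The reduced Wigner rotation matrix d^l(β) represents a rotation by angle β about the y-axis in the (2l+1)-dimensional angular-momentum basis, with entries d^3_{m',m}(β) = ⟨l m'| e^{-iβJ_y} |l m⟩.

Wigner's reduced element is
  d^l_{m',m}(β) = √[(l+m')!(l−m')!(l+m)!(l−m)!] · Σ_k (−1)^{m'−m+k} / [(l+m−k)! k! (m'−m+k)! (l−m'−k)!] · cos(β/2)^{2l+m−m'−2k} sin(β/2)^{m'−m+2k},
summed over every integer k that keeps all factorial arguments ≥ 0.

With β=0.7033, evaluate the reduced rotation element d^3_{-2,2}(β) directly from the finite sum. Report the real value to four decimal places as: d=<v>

d=0.0604

d^3_{-2,2}(β=0.7033) via Wigner's sum:
With c≡cos(β/2)=0.938806 and s≡sin(β/2)=0.344447, N=[1·120·120·1]^{1/2}=120.000000
k∈{4,5} keeps every argument non-negative
  k=4: (−1)^0·120.0000/(24)·0.9388^2·0.3444^4 = +0.062032
  k=5: (−1)^1·120.0000/(120)·0.9388^0·0.3444^6 = -0.001670
d^3_{-2,2}(0.7033) = +0.062032 -0.001670 = +0.060361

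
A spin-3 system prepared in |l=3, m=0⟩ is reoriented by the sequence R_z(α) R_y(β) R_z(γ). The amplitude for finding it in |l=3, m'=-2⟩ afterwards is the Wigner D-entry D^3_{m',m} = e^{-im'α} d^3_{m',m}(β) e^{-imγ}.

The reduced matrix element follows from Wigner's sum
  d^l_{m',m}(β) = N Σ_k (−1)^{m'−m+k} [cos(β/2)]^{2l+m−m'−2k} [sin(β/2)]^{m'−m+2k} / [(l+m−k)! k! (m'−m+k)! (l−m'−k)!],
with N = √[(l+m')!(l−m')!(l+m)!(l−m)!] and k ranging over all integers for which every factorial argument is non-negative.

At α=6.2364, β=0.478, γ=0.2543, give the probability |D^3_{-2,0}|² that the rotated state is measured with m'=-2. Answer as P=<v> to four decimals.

P=0.0662

Split into d^3_{-2,0}(β=0.478) × two z-phases.
With c≡cos(β/2)=0.971575 and s≡sin(β/2)=0.236731, N=[1·120·6·6]^{1/2}=65.726707
The bounds max(0,m−m')=2 and min(l+m,l−m')=3 give 2 terms
  k=2: (−1)^0·65.7267/(12)·0.9716^4·0.2367^2 = +0.273513
  k=3: (−1)^1·65.7267/(12)·0.9716^2·0.2367^4 = -0.016238
d^3_{-2,0}(0.478) = +0.273513 -0.016238 = +0.257274
|D^3_{-2,0}|² = |d^3_{-2,0}(β)|² = (+0.257274)² = 0.066190 (the z-rotation phases have unit modulus)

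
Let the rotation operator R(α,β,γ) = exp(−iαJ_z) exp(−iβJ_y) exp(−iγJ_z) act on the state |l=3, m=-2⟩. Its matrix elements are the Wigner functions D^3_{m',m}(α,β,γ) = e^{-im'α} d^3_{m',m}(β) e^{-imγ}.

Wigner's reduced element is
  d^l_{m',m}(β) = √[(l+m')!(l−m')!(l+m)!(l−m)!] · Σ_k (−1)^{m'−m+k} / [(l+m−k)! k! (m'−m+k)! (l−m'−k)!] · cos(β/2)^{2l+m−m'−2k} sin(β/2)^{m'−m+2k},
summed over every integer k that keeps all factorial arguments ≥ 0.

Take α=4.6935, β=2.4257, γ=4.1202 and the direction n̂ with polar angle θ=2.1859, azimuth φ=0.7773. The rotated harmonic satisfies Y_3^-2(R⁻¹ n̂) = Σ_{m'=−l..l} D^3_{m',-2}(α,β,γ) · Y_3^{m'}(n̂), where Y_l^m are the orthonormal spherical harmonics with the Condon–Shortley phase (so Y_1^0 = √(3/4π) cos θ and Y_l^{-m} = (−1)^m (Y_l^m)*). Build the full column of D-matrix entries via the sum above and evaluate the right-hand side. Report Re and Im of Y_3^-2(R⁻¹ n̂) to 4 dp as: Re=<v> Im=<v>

Need the full column D^3_{m',-2} for m'=−3..3 at α=4.6935, β=2.4257, γ=4.1202.
cos(β/2)=0.350351, sin(β/2)=0.936618
d^3_{-3,-2}: single k=1 term ⇒ +0.012110;  D = -0.011458-0.003921i
d^3_{-2,-2}: k∈[0..1] ⇒ +0.001849 -0.066086 = -0.064237;  D = -0.021945+0.060372i
d^3_{-1,-2}: k∈[0..1] ⇒ -0.015634 +0.223475 = +0.207841;  D = +0.193961+0.074680i
d^3_{0,-2}: k∈[0..1] ⇒ +0.072394 -0.517391 = -0.444997;  D = +0.167708-0.412185i
d^3_{1,-2}: k∈[0..1] ⇒ -0.223475 +0.798578 = +0.575102;  D = -0.528508-0.226764i
d^3_{2,-2}: k∈[0..1] ⇒ +0.472311 -0.675112 = -0.202801;  D = -0.083470+0.184826i
d^3_{3,-2}: single k=0 term ⇒ -0.618576;  D = -0.558842-0.265201i
Y_3^{m'}(θ=2.1859,φ=0.7773) and Σ D·Y over m':
  (-0.0115-0.0039i)·(-0.1568-0.1646i)  (-0.0219+0.0604i)·(-0.0064+0.3933i)  (+0.1940+0.0747i)·(+0.1251-0.1231i)  (+0.1677-0.4122i)·(+0.2875+0.0000i)  (-0.5285-0.2268i)·(-0.1251-0.1231i)  (-0.0835+0.1848i)·(-0.0064-0.3933i)  (-0.5588-0.2652i)·(+0.1568-0.1646i)
Y_3^-2(R⁻¹ n̂) = +0.039393+0.035917i

Re=0.0394 Im=0.0359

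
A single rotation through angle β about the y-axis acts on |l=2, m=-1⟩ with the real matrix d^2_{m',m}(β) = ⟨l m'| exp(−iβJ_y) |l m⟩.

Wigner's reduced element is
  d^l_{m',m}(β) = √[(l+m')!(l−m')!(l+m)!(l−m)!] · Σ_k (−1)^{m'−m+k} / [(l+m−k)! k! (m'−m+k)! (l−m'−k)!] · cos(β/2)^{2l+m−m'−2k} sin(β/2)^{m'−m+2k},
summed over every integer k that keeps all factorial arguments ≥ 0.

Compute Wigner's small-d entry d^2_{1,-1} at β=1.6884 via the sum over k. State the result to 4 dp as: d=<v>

d^2_{1,-1}(β=1.6884) via Wigner's sum:
c=cos(1.6884/2)=0.664329, s=sin(1.6884/2)=0.747440; N=√[6·1·1·6]=6.000000
k∈{0,1} keeps every argument non-negative
  k=0: (−1)^2·6.0000/(2)·0.6643^2·0.7474^2 = +0.739675
  k=1: (−1)^3·6.0000/(6)·0.6643^0·0.7474^4 = -0.312108
d^2_{1,-1}(1.6884) = +0.739675 -0.312108 = +0.427567

d=0.4276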